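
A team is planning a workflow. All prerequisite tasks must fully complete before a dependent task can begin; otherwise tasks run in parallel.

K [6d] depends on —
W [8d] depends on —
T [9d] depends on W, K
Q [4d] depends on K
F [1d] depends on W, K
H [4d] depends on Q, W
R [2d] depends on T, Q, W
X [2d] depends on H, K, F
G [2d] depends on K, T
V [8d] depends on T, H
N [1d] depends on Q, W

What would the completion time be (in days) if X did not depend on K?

25

Before: longest chain W→T→V = 8+9+8 = 25, finish 25.
Dropping K→X doesn't change X's earliest start (14); another predecessor still binds.
New critical path: W→T→V = 8+9+8 = 25 ⇒ 25 days.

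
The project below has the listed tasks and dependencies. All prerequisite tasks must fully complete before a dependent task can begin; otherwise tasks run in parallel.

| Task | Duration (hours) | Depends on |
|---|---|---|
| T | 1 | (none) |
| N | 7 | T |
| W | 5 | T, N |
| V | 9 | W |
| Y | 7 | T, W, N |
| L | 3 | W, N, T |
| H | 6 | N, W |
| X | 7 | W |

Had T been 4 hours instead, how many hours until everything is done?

Critical path before the change: T→N→W→V = 1+7+5+9 = 22 giving 22 hours.
T lies on that path, so at 4 hours the path becomes 25 hours.
The critical path is still T→N→W→V; finish is now 25 hours.

25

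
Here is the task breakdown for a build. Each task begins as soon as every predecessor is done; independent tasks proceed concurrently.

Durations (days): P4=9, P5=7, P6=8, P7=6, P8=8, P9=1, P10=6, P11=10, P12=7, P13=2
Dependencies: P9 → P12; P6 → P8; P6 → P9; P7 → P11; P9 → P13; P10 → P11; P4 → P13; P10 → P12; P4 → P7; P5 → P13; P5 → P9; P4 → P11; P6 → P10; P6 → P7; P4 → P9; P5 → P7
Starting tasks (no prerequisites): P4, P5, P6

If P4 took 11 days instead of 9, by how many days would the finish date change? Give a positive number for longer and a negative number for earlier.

Critical path before the change: P4→P7→P11 = 9+6+10 = 25 giving 25 days.
P4 is on the critical path; changing it to 11 makes that path 27 days.
The critical path is still P4→P7→P11; finish is now 27 days.
Change in finish: 27 − 25 = +2 days.

2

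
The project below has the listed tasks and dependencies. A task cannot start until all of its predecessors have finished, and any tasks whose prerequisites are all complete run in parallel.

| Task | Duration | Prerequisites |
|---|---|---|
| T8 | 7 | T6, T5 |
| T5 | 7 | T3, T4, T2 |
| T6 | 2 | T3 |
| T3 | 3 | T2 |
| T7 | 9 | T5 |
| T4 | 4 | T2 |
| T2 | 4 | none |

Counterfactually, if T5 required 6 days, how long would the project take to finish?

As given, the longest chain is T2→T4→T5→T7 = 4+4+7+9 = 24, so the finish is 24 days.
Since T5 is critical, the -1 change carries straight to that chain (now 23 days).
The critical path is still T2→T4→T5→T7; finish is now 23 days.

23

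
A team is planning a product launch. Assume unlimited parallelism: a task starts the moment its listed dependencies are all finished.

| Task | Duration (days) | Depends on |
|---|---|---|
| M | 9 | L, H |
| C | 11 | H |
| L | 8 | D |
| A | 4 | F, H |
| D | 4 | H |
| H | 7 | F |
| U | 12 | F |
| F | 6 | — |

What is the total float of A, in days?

17

The longest chain is F→H→D→L→M = 6+7+4+8+9 = 34; overall finish 34 days.
The longest chain containing A totals 17 days.
So A can slip 34 − 17 = 17 days.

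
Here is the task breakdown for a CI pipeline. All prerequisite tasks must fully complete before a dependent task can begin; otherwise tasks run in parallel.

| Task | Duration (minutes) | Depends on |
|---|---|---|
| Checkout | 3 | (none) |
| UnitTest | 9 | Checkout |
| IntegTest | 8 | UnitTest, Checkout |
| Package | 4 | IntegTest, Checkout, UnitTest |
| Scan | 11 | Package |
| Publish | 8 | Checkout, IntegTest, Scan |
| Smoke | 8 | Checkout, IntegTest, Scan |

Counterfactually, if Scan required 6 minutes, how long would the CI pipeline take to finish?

Critical path before the change: Checkout→UnitTest→IntegTest→Package→Scan→Publish = 3+9+8+4+11+8 = 43 giving 43 minutes.
Scan lies on that path, so at 6 minutes the path becomes 38 minutes.
No other chain overtakes it, so the finish is 38 minutes.

38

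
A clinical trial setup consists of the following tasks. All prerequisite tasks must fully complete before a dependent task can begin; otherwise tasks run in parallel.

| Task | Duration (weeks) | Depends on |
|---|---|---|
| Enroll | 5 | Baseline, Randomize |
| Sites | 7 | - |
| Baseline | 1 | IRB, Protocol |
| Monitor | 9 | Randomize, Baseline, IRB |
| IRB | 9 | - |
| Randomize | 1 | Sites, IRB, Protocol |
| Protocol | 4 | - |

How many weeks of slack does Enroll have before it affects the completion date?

Critical path: IRB→Randomize→Monitor = 9+1+9 = 19, so the finish is 19 weeks.
Enroll finishes as early as 15 and must finish by 19.
So Enroll can slip 19 − 15 = 4 weeks.

4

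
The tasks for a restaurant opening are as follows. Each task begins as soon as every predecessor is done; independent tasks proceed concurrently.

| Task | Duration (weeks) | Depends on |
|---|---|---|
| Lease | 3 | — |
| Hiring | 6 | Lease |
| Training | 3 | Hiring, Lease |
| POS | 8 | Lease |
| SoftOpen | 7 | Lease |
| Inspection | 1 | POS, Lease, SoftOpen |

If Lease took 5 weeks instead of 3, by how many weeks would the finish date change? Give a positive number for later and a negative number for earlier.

2

Baseline: Lease→Hiring→Training = 3+6+3 = 12 → 12 weeks.
Lease is on the critical path; changing it to 5 makes that path 14 weeks.
That remains the longest chain; total 14 weeks.
Change in finish: 14 − 12 = +2 weeks.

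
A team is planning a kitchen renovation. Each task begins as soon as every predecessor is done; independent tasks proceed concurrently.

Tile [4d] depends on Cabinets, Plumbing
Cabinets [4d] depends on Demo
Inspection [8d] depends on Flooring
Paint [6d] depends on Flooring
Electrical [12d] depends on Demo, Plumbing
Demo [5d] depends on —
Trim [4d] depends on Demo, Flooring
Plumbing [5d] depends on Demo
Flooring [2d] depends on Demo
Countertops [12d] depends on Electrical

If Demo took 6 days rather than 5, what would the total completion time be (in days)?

Actual critical path: Demo→Plumbing→Electrical→Countertops = 5+5+12+12 = 34 ⇒ 34 days.
Demo lies on that path, so at 6 days the path becomes 35 days.
No other chain overtakes it, so the finish is 35 days.

35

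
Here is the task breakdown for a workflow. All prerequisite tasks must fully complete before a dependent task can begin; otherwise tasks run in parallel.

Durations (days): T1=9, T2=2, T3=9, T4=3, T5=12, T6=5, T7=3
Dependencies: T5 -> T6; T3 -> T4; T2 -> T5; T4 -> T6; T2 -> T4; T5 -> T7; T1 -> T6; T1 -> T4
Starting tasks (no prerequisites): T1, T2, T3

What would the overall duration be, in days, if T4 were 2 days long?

The binding path is T2→T5→T6 = 2+12+5 = 19; finish at 19 days.
T4 is off the critical path — its longest chain is 17 days, giving 2 of slack.
That remains the longest chain; total 19 days.

19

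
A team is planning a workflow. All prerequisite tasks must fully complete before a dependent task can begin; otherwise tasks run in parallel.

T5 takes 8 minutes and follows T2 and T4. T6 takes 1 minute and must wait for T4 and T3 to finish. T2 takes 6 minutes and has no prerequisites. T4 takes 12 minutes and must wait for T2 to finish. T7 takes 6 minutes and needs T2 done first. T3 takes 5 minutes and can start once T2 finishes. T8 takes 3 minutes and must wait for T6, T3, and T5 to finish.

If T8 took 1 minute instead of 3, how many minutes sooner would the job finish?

Baseline: T2→T4→T5→T8 = 6+12+8+3 = 29 → 29 minutes.
Since T8 is critical, the -2 change carries straight to that chain (now 27 minutes).
No other chain overtakes it, so the finish is 27 minutes.
Change in finish: 27 − 29 = -2 minutes.

2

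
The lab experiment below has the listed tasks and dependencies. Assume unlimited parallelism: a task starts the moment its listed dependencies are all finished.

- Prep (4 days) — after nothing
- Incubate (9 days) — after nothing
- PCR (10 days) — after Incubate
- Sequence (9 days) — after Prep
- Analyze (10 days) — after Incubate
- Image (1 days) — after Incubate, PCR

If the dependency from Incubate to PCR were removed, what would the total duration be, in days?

With the dependency in place, Incubate→PCR→Image = 9+10+1 = 20 sets the finish at 20 days.
Without Incubate→PCR, PCR's earliest start moves from 9 to 0.
After: Incubate→Analyze = 9+10 = 19 → 19 days.

19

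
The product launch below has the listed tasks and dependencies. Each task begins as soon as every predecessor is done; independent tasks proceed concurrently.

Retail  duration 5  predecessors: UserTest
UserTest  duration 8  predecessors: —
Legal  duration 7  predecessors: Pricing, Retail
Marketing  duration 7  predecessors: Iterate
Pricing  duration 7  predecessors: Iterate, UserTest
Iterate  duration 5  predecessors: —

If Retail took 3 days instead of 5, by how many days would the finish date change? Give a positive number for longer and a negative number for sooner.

The binding path is UserTest→Pricing→Legal = 8+7+7 = 22; finish at 22 days.
Retail has 2 days of float (longest path through it is 20).
No other chain overtakes it, so the finish is 22 days.
Change in finish: 22 − 22 = +0 days.

0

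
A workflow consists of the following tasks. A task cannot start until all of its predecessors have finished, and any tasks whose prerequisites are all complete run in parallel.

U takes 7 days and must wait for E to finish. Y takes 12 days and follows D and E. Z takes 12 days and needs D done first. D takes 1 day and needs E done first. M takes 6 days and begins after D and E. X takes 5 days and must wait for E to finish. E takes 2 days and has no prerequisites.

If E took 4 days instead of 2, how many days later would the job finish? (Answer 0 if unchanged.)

2

Baseline: E→D→Z = 2+1+12 = 15 → 15 days.
Since E is critical, the +2 change carries straight to that chain (now 17 days).
The critical path is still E→D→Z; finish is now 17 days.
Change in finish: 17 − 15 = +2 days.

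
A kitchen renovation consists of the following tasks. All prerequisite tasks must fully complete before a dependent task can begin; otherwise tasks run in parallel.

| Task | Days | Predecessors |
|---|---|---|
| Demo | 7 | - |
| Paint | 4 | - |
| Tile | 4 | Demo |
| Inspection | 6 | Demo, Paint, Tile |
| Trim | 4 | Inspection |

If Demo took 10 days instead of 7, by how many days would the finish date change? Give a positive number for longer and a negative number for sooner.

3

As given, the longest chain is Demo→Tile→Inspection→Trim = 7+4+6+4 = 21, so the finish is 21 days.
Demo lies on that path, so at 10 days the path becomes 24 days.
That remains the longest chain; total 24 days.
Change in finish: 24 − 21 = +3 days.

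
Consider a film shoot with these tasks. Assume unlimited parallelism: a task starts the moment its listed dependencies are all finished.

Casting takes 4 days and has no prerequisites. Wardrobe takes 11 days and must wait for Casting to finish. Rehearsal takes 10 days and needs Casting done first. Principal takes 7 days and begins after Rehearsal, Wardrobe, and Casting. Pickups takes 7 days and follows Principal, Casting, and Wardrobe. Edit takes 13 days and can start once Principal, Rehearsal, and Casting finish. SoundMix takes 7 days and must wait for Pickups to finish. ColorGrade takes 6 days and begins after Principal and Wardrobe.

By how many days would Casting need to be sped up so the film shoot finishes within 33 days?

3

Current finish: 36 days; target: 33.
Casting is on every critical path, so each day cut from Casting cuts the finish by one (this holds down to a finish of 33).
Need 36 − 33 = 3 days off Casting → Casting becomes 1 day, finish becomes 33.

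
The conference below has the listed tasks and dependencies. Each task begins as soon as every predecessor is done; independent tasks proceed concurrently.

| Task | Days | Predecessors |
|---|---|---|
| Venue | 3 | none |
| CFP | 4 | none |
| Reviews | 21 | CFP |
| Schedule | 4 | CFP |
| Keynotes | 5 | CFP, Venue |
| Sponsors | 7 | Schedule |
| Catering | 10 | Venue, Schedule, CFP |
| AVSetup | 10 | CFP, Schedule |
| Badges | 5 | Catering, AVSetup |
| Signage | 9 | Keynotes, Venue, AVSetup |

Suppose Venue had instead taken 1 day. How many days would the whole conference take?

As given, the longest chain is CFP→Schedule→AVSetup→Signage = 4+4+10+9 = 27, so the finish is 27 days.
Venue is off the critical path — its longest chain is 18 days, giving 9 of slack.
No other chain overtakes it, so the finish is 27 days.

27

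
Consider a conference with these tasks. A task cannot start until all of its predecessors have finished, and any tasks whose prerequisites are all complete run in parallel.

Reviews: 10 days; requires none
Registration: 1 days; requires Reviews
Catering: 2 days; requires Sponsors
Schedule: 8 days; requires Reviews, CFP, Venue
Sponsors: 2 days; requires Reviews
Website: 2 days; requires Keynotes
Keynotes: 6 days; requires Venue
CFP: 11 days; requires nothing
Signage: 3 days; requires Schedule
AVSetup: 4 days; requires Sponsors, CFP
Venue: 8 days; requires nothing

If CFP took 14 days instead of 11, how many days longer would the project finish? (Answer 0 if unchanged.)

Baseline: CFP→Schedule→Signage = 11+8+3 = 22 → 22 days.
CFP lies on that path, so at 14 days the path becomes 25 days.
No other chain overtakes it, so the finish is 25 days.
Change in finish: 25 − 22 = +3 days.

3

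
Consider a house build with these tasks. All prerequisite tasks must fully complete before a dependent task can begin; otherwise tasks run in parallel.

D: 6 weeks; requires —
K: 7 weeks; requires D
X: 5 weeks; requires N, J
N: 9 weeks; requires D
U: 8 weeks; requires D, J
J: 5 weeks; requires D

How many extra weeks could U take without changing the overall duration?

D→N→X = 6+9+5 = 20 sets the makespan at 20 weeks.
Longest path through U: 19 weeks (earliest finish 19, latest finish 20).
Float = 20 − 19 = 1.

1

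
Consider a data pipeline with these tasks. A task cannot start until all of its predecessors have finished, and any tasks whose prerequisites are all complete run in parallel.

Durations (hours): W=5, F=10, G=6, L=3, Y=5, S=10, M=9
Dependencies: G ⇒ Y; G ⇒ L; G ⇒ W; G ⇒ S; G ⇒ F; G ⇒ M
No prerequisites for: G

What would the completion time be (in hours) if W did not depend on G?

16

Before: longest chain G→F = 6+10 = 16, finish 16.
Without G→W, W's earliest start moves from 6 to 0.
After: G→F = 6+10 = 16 → 16 hours.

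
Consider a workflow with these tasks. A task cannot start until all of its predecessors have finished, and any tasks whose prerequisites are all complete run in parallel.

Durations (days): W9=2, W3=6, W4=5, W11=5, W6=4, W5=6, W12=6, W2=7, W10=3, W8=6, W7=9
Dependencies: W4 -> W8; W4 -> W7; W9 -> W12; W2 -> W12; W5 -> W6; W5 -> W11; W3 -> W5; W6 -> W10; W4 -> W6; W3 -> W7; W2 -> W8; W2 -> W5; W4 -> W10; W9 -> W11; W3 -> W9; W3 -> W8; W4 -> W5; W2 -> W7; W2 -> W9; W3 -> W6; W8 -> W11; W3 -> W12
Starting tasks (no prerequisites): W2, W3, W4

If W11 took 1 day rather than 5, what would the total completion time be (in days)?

20

The binding path is W2→W5→W6→W10 = 7+6+4+3 = 20; finish at 20 days.
W11 is off the critical path — its longest chain is 18 days, giving 2 of slack.
No other chain overtakes it, so the finish is 20 days.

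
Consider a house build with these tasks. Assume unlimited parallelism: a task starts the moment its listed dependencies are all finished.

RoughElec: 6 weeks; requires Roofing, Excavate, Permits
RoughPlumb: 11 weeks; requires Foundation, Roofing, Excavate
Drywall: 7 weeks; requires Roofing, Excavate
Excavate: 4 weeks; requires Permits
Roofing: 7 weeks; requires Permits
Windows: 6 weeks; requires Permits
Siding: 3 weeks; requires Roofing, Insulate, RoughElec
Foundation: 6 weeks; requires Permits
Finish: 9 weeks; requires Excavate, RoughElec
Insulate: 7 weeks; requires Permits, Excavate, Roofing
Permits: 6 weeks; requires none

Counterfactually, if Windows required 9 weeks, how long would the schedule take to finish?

28

As given, the longest chain is Permits→Roofing→RoughElec→Finish = 6+7+6+9 = 28, so the finish is 28 weeks.
The longest path through Windows is only 12 weeks, so Windows has float 16.
The critical path is still Permits→Roofing→RoughElec→Finish; finish is now 28 weeks.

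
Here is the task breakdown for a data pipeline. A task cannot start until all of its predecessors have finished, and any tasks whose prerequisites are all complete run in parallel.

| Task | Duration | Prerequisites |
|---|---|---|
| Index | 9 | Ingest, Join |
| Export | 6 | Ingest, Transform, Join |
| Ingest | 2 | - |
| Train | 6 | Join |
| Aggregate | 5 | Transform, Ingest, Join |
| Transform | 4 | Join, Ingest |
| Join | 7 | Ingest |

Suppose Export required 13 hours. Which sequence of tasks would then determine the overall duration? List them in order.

Ingest, Join, Transform, Export

Actual critical path: Ingest→Join→Transform→Export = 2+7+4+6 = 19 ⇒ 19 hours.
Since Export is critical, the +7 change carries straight to that chain (now 26 hours).
The critical path is still Ingest→Join→Transform→Export; finish is now 26 hours.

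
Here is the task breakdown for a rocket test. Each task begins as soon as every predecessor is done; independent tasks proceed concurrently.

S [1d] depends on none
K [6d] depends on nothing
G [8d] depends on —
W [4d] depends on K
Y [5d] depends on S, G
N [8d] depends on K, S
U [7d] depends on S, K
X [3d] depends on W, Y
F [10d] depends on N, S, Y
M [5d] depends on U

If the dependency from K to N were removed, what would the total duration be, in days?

Original critical path: K→N→F = 6+8+10 = 24 ⇒ 24 days.
Without K→N, N's earliest start moves from 6 to 1.
After: G→Y→F = 8+5+10 = 23 → 23 days.

23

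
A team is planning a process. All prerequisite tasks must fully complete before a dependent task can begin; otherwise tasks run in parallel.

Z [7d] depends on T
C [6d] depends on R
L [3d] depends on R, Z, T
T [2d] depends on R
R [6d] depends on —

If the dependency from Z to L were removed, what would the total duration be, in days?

With the dependency in place, R→T→Z→L = 6+2+7+3 = 18 sets the finish at 18 days.
Without Z→L, L's earliest start moves from 15 to 8.
New critical path: R→T→Z = 6+2+7 = 15 ⇒ 15 days.

15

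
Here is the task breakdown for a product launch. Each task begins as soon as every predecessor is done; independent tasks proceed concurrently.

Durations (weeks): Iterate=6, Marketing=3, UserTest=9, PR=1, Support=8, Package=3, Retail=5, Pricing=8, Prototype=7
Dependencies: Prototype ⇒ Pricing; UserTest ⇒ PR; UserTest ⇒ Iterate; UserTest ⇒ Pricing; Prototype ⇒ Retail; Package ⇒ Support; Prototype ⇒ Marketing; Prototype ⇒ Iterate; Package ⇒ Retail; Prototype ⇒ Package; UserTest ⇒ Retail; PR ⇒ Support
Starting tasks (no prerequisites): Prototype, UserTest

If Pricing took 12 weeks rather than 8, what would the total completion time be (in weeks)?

Actual critical path: Prototype→Package→Support = 7+3+8 = 18 ⇒ 18 weeks.
The longest path through Pricing is only 17 weeks, so Pricing has float 1.
New critical path: UserTest→Pricing = 9+12 = 21 ⇒ 21 weeks.

21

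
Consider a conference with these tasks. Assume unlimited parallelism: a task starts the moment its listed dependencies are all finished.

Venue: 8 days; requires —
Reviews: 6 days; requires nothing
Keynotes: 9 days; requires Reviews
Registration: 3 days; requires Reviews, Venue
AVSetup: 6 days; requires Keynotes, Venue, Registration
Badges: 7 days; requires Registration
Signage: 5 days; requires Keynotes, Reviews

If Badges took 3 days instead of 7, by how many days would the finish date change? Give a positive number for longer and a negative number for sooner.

0

The binding path is Reviews→Keynotes→AVSetup = 6+9+6 = 21; finish at 21 days.
The longest path through Badges is only 18 days, so Badges has float 3.
That remains the longest chain; total 21 days.
Change in finish: 21 − 21 = +0 days.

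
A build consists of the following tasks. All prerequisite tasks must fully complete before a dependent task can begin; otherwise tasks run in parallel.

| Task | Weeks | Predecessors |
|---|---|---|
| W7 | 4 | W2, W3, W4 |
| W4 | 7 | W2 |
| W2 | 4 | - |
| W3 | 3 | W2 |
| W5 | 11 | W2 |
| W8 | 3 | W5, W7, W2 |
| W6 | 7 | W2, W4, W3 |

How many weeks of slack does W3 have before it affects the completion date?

Critical path: W2→W4→W6 = 4+7+7 = 18, so the finish is 18 weeks.
W3 finishes as early as 7 and must finish by 11.
So W3 can slip 11 − 7 = 4 weeks.

4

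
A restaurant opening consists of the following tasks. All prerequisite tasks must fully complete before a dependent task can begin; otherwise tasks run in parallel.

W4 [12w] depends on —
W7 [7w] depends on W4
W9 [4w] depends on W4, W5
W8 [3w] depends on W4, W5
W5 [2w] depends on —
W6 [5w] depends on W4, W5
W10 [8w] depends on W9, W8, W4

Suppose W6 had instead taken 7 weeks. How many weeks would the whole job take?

Baseline: W4→W9→W10 = 12+4+8 = 24 → 24 weeks.
W6 has 7 weeks of float (longest path through it is 17).
No other chain overtakes it, so the finish is 24 weeks.

24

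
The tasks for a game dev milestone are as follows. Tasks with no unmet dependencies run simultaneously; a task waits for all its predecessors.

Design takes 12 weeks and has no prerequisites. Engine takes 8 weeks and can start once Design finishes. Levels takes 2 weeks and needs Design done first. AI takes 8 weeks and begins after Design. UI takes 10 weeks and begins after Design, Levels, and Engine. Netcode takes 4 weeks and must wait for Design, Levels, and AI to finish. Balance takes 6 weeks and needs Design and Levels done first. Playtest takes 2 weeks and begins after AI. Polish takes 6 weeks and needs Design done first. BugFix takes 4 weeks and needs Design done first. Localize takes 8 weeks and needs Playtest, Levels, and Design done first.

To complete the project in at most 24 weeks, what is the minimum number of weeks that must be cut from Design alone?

6

Current finish: 30 weeks; target: 24.
Design is on every critical path, so each week cut from Design cuts the finish by one (this holds down to a finish of 19).
Need 30 − 24 = 6 weeks off Design → Design becomes 6 weeks, finish becomes 24.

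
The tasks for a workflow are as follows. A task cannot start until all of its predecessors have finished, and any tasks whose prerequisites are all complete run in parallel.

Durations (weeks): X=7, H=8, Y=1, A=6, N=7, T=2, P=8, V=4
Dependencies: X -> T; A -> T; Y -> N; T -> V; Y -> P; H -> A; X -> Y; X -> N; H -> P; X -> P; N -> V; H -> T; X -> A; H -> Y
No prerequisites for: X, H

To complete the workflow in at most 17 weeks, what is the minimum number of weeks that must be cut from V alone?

Current finish: 20 weeks; target: 17.
V is on every critical path, so each week cut from V cuts the finish by one (this holds down to a finish of 17).
Need 20 − 17 = 3 weeks off V → V becomes 1 week, finish becomes 17.

3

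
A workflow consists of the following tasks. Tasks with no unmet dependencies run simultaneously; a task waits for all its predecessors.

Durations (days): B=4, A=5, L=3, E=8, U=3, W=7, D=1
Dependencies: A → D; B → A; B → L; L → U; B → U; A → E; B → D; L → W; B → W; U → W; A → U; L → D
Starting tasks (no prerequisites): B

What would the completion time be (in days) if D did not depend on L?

19

Before: longest chain B→A→U→W = 4+5+3+7 = 19, finish 19.
Dropping L→D doesn't change D's earliest start (9); another predecessor still binds.
The longest chain is now B→A→U→W = 4+5+3+7 = 19, so the schedule takes 19 days.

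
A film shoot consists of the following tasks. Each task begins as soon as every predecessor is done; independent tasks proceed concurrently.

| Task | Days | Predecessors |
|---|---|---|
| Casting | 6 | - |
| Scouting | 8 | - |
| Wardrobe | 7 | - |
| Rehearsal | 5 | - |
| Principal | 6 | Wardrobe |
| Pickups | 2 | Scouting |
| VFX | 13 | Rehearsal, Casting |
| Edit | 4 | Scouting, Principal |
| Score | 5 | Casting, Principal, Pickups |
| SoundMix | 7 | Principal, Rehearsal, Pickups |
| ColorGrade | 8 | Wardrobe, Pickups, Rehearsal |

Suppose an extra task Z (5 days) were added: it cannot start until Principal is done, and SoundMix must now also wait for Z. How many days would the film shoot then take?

25

Originally the film shoot takes 20 days.
With Z inserted, SoundMix now waits for max(Principal, Rehearsal, Pickups, Z).
New critical path: Wardrobe→Principal→Z→SoundMix = 7+6+5+7 = 25 ⇒ 25 days.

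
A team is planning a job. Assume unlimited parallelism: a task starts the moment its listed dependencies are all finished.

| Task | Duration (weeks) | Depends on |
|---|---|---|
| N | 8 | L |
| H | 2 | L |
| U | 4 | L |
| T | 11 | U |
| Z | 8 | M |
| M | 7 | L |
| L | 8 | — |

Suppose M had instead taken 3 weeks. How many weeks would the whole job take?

Baseline: L→M→Z = 8+7+8 = 23 → 23 weeks.
M is on the critical path; changing it to 3 makes that path 19 weeks.
New critical path: L→U→T = 8+4+11 = 23 ⇒ 23 weeks.

23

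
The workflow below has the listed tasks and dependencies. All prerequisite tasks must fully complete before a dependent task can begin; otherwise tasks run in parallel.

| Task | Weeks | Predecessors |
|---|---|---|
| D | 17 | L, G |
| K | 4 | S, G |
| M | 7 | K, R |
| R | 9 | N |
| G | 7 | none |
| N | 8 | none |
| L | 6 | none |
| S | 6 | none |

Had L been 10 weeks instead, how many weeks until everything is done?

As given, the longest chain is G→D = 7+17 = 24, so the finish is 24 weeks.
The longest path through L is only 23 weeks, so L has float 1.
The binding chain switches to L→D = 10+17 = 27; finish 27 weeks.

27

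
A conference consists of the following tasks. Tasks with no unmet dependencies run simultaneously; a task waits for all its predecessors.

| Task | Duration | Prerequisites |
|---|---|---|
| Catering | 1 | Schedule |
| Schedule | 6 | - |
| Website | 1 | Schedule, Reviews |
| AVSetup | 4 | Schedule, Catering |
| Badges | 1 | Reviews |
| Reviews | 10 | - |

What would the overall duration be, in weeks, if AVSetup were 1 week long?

Actual critical path: Schedule→Catering→AVSetup = 6+1+4 = 11 ⇒ 11 weeks.
Since AVSetup is critical, the -3 change carries straight to that chain (now 8 weeks).
The binding chain switches to Reviews→Website = 10+1 = 11; finish 11 weeks.

11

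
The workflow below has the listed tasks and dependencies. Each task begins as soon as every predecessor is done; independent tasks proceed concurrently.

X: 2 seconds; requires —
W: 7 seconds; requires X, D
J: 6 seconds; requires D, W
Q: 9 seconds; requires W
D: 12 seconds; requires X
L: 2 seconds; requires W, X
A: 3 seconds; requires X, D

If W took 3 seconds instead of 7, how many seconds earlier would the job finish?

Actual critical path: X→D→W→Q = 2+12+7+9 = 30 ⇒ 30 seconds.
W is on the critical path; changing it to 3 makes that path 26 seconds.
That remains the longest chain; total 26 seconds.
Change in finish: 26 − 30 = -4 seconds.

4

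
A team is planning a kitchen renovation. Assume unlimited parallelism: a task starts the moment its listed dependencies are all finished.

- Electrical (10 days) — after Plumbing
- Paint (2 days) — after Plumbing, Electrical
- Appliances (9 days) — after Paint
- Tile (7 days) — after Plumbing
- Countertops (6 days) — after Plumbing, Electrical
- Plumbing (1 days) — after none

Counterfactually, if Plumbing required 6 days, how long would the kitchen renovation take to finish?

27

Actual critical path: Plumbing→Electrical→Paint→Appliances = 1+10+2+9 = 22 ⇒ 22 days.
Since Plumbing is critical, the +5 change carries straight to that chain (now 27 days).
That remains the longest chain; total 27 days.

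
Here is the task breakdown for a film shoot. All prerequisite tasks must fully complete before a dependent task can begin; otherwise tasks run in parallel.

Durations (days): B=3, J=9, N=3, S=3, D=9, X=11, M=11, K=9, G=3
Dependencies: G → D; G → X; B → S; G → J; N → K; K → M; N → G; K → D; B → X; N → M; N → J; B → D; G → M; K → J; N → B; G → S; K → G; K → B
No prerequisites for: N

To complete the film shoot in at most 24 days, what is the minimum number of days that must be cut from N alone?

Current finish: 26 days; target: 24.
N is on every critical path, so each day cut from N cuts the finish by one (this holds down to a finish of 24).
Need 26 − 24 = 2 days off N → N becomes 1 day, finish becomes 24.

2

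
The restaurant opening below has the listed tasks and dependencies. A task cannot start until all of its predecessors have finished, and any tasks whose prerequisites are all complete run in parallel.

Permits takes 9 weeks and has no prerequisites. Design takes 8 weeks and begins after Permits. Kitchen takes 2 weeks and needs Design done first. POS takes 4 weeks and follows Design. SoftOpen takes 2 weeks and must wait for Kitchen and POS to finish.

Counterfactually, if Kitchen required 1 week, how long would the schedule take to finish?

As given, the longest chain is Permits→Design→POS→SoftOpen = 9+8+4+2 = 23, so the finish is 23 weeks.
The longest path through Kitchen is only 21 weeks, so Kitchen has float 2.
No other chain overtakes it, so the finish is 23 weeks.

23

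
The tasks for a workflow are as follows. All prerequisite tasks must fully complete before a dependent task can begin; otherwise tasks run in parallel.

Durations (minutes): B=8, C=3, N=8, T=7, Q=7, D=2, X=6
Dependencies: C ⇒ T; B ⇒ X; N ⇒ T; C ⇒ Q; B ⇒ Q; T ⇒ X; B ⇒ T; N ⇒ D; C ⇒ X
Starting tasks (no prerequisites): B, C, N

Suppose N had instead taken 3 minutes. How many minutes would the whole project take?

21

As given, the longest chain is N→T→X = 8+7+6 = 21, so the finish is 21 minutes.
Since N is critical, the -5 change carries straight to that chain (now 16 minutes).
Now B→T→X = 8+7+6 = 21 is longest, so the finish becomes 21 minutes.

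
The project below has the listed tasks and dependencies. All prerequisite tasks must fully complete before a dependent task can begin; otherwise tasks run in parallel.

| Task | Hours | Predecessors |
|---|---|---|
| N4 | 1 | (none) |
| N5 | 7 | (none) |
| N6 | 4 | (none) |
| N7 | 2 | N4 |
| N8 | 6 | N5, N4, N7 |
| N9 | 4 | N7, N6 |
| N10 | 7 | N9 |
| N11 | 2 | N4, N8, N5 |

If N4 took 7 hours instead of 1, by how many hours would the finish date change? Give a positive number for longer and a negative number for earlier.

Baseline: N5→N8→N11 = 7+6+2 = 15 → 15 hours.
The longest path through N4 is only 14 hours, so N4 has float 1.
New critical path: N4→N7→N9→N10 = 7+2+4+7 = 20 ⇒ 20 hours.
Change in finish: 20 − 15 = +5 hours.

5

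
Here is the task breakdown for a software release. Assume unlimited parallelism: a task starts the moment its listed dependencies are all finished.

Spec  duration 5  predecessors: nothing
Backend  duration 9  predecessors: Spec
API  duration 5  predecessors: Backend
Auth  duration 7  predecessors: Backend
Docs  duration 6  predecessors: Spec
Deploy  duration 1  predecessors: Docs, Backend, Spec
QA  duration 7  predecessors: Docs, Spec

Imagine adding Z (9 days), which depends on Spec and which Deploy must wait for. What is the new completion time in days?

Originally the project takes 21 days.
With Z inserted, Deploy now waits for max(Docs, Backend, Spec, Z).
New critical path: Spec→Backend→Auth = 5+9+7 = 21 ⇒ 21 days.

21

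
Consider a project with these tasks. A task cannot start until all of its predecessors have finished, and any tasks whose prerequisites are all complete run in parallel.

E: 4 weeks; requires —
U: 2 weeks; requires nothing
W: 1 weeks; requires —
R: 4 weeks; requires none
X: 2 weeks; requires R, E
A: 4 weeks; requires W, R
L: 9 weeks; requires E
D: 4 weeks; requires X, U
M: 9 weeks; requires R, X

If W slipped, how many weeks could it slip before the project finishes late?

Critical path: E→X→M = 4+2+9 = 15, so the finish is 15 weeks.
The longest chain containing W totals 5 weeks.
So W can slip 11 − 1 = 10 weeks.

10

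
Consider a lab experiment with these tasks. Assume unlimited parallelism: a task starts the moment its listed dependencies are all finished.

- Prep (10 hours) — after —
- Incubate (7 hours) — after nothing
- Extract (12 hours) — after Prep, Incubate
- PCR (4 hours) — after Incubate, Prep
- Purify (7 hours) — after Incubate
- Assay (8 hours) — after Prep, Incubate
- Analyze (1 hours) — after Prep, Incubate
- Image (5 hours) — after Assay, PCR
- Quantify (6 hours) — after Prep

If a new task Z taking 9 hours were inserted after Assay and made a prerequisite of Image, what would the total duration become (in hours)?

Originally the schedule takes 23 hours.
With Z inserted, Image now waits for max(Assay, PCR, Z).
New critical path: Prep→Assay→Z→Image = 10+8+9+5 = 32 ⇒ 32 hours.

32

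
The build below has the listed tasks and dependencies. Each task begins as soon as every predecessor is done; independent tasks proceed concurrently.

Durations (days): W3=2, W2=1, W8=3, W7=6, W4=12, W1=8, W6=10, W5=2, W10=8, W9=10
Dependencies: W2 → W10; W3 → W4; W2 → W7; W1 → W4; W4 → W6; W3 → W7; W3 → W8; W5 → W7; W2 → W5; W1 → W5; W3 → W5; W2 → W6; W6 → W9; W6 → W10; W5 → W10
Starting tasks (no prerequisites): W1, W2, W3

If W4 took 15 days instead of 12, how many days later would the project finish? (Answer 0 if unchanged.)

Critical path before the change: W1→W4→W6→W9 = 8+12+10+10 = 40 giving 40 days.
Since W4 is critical, the +3 change carries straight to that chain (now 43 days).
The critical path is still W1→W4→W6→W9; finish is now 43 days.
Change in finish: 43 − 40 = +3 days.

3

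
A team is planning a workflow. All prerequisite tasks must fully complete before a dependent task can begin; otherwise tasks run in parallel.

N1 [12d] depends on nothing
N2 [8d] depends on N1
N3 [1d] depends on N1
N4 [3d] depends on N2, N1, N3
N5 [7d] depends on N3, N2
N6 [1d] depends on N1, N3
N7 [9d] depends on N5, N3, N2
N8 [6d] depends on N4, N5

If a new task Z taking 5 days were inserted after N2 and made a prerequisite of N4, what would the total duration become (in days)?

Originally the workflow takes 36 days.
With Z inserted, N4 now waits for max(N2, N1, N3, Z).
New critical path: N1→N2→N5→N7 = 12+8+7+9 = 36 ⇒ 36 days.

36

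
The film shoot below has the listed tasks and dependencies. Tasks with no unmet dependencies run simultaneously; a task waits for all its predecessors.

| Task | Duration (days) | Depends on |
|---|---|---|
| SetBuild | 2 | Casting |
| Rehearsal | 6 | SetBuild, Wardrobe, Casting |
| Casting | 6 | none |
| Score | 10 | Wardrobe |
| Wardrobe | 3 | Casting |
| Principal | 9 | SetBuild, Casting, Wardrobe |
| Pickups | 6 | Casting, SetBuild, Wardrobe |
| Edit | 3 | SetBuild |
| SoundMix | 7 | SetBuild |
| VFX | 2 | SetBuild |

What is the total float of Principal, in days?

1

Critical path: Casting→Wardrobe→Score = 6+3+10 = 19, so the finish is 19 days.
Principal finishes as early as 18 and must finish by 19.
Slack of Principal = 10 − 9 = 1 day.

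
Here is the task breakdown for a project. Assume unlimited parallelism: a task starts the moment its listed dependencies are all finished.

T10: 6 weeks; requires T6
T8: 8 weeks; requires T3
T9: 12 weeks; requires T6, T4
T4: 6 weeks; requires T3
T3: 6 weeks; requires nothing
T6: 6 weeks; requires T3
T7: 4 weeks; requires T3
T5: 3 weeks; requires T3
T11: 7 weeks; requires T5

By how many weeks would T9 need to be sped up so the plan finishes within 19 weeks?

Current finish: 24 weeks; target: 19.
T9 is on every critical path, so each week cut from T9 cuts the finish by one (this holds down to a finish of 18).
Need 24 − 19 = 5 weeks off T9 → T9 becomes 7 weeks, finish becomes 19.

5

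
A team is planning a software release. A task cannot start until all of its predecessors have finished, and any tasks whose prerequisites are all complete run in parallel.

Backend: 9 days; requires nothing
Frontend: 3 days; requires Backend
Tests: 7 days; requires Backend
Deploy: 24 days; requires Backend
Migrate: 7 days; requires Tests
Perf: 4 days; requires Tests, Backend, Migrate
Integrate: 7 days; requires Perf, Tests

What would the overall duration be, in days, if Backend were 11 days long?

36

As given, the longest chain is Backend→Tests→Migrate→Perf→Integrate = 9+7+7+4+7 = 34, so the finish is 34 days.
Since Backend is critical, the +2 change carries straight to that chain (now 36 days).
The critical path is still Backend→Tests→Migrate→Perf→Integrate; finish is now 36 days.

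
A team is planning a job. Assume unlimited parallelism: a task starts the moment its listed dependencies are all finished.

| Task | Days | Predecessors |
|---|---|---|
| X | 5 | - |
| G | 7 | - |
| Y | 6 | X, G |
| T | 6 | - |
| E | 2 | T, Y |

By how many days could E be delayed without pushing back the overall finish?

0

G→Y→E = 7+6+2 = 15 sets the makespan at 15 days.
E finishes as early as 15 and must finish by 15.
So E can slip 15 − 15 = 0 days.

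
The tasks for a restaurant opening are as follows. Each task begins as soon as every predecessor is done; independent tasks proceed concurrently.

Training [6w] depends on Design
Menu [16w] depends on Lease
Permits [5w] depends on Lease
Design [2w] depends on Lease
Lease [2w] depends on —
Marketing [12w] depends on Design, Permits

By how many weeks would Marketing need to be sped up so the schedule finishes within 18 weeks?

1

Current finish: 19 weeks; target: 18.
Marketing is on every critical path, so each week cut from Marketing cuts the finish by one (this holds down to a finish of 18).
Need 19 − 18 = 1 week off Marketing → Marketing becomes 11 weeks, finish becomes 18.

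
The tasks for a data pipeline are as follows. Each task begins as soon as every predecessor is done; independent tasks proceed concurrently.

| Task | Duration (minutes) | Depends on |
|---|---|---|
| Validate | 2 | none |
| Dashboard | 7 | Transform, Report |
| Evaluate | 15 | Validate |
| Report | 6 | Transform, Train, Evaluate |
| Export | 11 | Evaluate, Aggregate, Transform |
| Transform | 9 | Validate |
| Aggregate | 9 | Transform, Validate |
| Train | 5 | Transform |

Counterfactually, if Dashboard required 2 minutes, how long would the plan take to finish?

31

As given, the longest chain is Validate→Transform→Aggregate→Export = 2+9+9+11 = 31, so the finish is 31 minutes.
Dashboard is off the critical path — its longest chain is 30 minutes, giving 1 of slack.
That remains the longest chain; total 31 minutes.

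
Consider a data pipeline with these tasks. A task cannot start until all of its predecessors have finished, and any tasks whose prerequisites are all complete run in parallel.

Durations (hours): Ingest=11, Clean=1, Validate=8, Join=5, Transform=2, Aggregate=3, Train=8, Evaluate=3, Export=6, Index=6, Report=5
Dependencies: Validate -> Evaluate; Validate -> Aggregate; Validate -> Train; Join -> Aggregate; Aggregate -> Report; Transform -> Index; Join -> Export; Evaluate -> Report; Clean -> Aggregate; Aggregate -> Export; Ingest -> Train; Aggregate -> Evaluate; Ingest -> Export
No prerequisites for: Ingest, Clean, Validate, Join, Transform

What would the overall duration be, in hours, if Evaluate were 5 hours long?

21

Actual critical path: Validate→Aggregate→Evaluate→Report = 8+3+3+5 = 19 ⇒ 19 hours.
Evaluate lies on that path, so at 5 hours the path becomes 21 hours.
The critical path is still Validate→Aggregate→Evaluate→Report; finish is now 21 hours.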